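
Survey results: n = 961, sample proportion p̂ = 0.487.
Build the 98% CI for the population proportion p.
(0.449, 0.525)

Proportion CI:
SE = √(p̂(1-p̂)/n) = √(0.487 · 0.513 / 961) = 0.01612

z* = 2.326
Margin = z* · SE = 2.326 · 0.01612 = 0.0375

CI: 0.487 ± 0.0375 = (0.449, 0.525)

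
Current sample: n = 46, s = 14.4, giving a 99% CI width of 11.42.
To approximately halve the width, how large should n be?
n ≈ 184

CI width ∝ 1/√n
To reduce width by factor 2, need √n to grow by 2 → need 2² = 4 times as many samples.

Current: n = 46, width = 11.42
New: n = 184, width ≈ 5.53

Width reduced by factor of 11.42/5.53 = 2.07.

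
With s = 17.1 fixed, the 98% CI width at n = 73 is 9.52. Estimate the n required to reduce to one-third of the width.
n ≈ 657

CI width ∝ 1/√n
To reduce width by factor 3, need √n to grow by 3 → need 3² = 9 times as many samples.

Current: n = 73, width = 9.52
New: n = 657, width ≈ 3.11

Width reduced by factor of 9.52/3.11 = 3.06.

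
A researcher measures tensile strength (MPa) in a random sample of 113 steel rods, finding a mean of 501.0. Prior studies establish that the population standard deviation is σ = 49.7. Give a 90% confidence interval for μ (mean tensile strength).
(493.31, 508.69)

z-interval (σ known):
z* = 1.645 for 90% confidence

Margin of error = z* · σ/√n = 1.645 · 49.7/√113 = 7.69

CI: (501.0 - 7.69, 501.0 + 7.69) = (493.31, 508.69)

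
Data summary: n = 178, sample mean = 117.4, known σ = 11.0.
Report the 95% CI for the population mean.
(115.78, 119.02)

z-interval (σ known):
z* = 1.960 for 95% confidence

Margin of error = z* · σ/√n = 1.960 · 11.0/√178 = 1.62

CI: (117.4 - 1.62, 117.4 + 1.62) = (115.78, 119.02)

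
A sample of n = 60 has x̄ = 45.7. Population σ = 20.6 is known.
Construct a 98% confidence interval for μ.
(39.51, 51.89)

z-interval (σ known):
z* = 2.326 for 98% confidence

Margin of error = z* · σ/√n = 2.326 · 20.6/√60 = 6.19

CI: (45.7 - 6.19, 45.7 + 6.19) = (39.51, 51.89)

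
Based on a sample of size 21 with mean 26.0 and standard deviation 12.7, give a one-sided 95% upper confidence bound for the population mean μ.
μ ≤ 30.78

Upper bound (one-sided):
t* = 1.725 (one-sided for 95%)
Upper bound = x̄ + t* · s/√n = 26.0 + 1.725 · 12.7/√21 = 30.78

We are 95% confident that μ ≤ 30.78.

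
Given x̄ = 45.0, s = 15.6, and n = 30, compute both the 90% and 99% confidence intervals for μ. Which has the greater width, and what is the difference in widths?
99% CI is wider by 6.02

df = 29
90% CI: t* = 1.699, (40.16, 49.84), width = 2 · t* · s/√n = 9.68
99% CI: t* = 2.756, (37.15, 52.85), width = 2 · t* · s/√n = 15.70

The 99% CI is wider by 15.70 - 9.68 = 6.02.
Higher confidence requires a wider interval.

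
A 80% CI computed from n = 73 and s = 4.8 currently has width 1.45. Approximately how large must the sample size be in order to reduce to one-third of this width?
n ≈ 657

CI width ∝ 1/√n
To reduce width by factor 3, need √n to grow by 3 → need 3² = 9 times as many samples.

Current: n = 73, width = 1.45
New: n = 657, width ≈ 0.48

Width reduced by factor of 1.45/0.48 = 3.02.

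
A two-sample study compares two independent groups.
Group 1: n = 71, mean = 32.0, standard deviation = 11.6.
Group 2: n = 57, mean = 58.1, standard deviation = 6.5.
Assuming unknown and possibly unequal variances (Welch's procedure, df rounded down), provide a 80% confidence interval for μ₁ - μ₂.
(-28.19, -24.01)

Difference: x̄₁ - x̄₂ = -26.10
SE = √(s₁²/n₁ + s₂²/n₂) = √(11.6²/71 + 6.5²/57) = 1.6237
df = 113.72 → 113 (Welch–Satterthwaite, rounded down)
t* = 1.289

CI: -26.10 ± 1.289 · 1.6237 = -26.10 ± 2.09 = (-28.19, -24.01)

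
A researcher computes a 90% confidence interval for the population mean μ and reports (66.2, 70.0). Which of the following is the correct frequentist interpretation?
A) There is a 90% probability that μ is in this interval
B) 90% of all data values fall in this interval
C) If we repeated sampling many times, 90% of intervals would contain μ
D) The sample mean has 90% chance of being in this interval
C

A) Wrong — μ is fixed; the randomness lives in the interval, not in μ.
B) Wrong — a CI is about the parameter μ, not individual data values.
C) Correct — this is the frequentist long-run coverage interpretation.
D) Wrong — x̄ is observed and sits in the interval by construction.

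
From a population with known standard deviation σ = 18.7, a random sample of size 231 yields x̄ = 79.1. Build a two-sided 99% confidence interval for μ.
(75.93, 82.27)

z-interval (σ known):
z* = 2.576 for 99% confidence

Margin of error = z* · σ/√n = 2.576 · 18.7/√231 = 3.17

CI: (79.1 - 3.17, 79.1 + 3.17) = (75.93, 82.27)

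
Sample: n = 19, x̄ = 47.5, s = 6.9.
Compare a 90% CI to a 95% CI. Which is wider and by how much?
95% CI is wider by 1.16

df = 18
90% CI: t* = 1.734, (44.76, 50.24), width = 2 · t* · s/√n = 5.49
95% CI: t* = 2.101, (44.17, 50.83), width = 2 · t* · s/√n = 6.65

The 95% CI is wider by 6.65 - 5.49 = 1.16.
Higher confidence requires a wider interval.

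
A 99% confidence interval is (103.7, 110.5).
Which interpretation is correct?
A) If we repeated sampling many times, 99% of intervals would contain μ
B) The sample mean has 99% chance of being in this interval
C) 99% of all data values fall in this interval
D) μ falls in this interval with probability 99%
A

A) Correct — this is the frequentist long-run coverage interpretation.
B) Wrong — x̄ is observed and sits in the interval by construction.
C) Wrong — a CI is about the parameter μ, not individual data values.
D) Wrong — μ is fixed; the randomness lives in the interval, not in μ.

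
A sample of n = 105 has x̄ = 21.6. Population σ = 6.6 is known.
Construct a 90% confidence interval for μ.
(20.54, 22.66)

z-interval (σ known):
z* = 1.645 for 90% confidence

Margin of error = z* · σ/√n = 1.645 · 6.6/√105 = 1.06

CI: (21.6 - 1.06, 21.6 + 1.06) = (20.54, 22.66)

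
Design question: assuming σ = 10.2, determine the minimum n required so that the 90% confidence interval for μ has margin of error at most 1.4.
n ≥ 144

For margin E ≤ 1.4:
n ≥ (z* · σ / E)²
n ≥ (1.645 · 10.2 / 1.4)²
n ≥ 143.64

Minimum n = 144 (rounding up)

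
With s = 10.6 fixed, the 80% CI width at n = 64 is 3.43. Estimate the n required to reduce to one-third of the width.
n ≈ 576

CI width ∝ 1/√n
To reduce width by factor 3, need √n to grow by 3 → need 3² = 9 times as many samples.

Current: n = 64, width = 3.43
New: n = 576, width ≈ 1.13

Width reduced by factor of 3.43/1.13 = 3.04.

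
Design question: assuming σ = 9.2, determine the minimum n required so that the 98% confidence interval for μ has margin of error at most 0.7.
n ≥ 935

For margin E ≤ 0.7:
n ≥ (z* · σ / E)²
n ≥ (2.326 · 9.2 / 0.7)²
n ≥ 934.54

Minimum n = 935 (rounding up)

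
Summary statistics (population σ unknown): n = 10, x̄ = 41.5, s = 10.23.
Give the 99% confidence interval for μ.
(30.99, 52.01)

t-interval (σ unknown):
df = n - 1 = 9
t* = 3.250 for 99% confidence

Margin of error = t* · s/√n = 3.250 · 10.23/√10 = 10.51

CI: (30.99, 52.01)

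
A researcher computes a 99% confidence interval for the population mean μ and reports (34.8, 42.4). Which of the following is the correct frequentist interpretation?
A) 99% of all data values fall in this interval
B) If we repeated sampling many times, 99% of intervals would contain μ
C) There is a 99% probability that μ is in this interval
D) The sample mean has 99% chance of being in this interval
B

A) Wrong — a CI is about the parameter μ, not individual data values.
B) Correct — this is the frequentist long-run coverage interpretation.
C) Wrong — μ is fixed; the randomness lives in the interval, not in μ.
D) Wrong — x̄ is observed and sits in the interval by construction.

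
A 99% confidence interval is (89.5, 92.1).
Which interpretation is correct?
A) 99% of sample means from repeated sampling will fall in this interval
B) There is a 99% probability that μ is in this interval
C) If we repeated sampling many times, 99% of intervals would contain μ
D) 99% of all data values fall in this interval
C

A) Wrong — coverage applies to intervals containing μ, not to future x̄ values.
B) Wrong — μ is fixed; the randomness lives in the interval, not in μ.
C) Correct — this is the frequentist long-run coverage interpretation.
D) Wrong — a CI is about the parameter μ, not individual data values.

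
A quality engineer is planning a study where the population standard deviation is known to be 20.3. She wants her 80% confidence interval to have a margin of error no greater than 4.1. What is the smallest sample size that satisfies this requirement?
n ≥ 41

For margin E ≤ 4.1:
n ≥ (z* · σ / E)²
n ≥ (1.282 · 20.3 / 4.1)²
n ≥ 40.29

Minimum n = 41 (rounding up)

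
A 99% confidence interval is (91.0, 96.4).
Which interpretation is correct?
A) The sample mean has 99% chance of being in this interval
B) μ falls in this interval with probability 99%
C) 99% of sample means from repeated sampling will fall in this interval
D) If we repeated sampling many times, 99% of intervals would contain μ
D

A) Wrong — x̄ is observed and sits in the interval by construction.
B) Wrong — μ is fixed; the randomness lives in the interval, not in μ.
C) Wrong — coverage applies to intervals containing μ, not to future x̄ values.
D) Correct — this is the frequentist long-run coverage interpretation.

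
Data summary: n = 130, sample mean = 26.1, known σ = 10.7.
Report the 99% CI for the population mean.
(23.68, 28.52)

z-interval (σ known):
z* = 2.576 for 99% confidence

Margin of error = z* · σ/√n = 2.576 · 10.7/√130 = 2.42

CI: (26.1 - 2.42, 26.1 + 2.42) = (23.68, 28.52)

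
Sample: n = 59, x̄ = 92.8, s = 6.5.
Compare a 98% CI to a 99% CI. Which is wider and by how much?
99% CI is wider by 0.46

df = 58
98% CI: t* = 2.392, (90.78, 94.82), width = 2 · t* · s/√n = 4.05
99% CI: t* = 2.663, (90.55, 95.05), width = 2 · t* · s/√n = 4.51

The 99% CI is wider by 4.51 - 4.05 = 0.46.
Higher confidence requires a wider interval.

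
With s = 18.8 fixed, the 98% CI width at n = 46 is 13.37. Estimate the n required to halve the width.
n ≈ 184

CI width ∝ 1/√n
To reduce width by factor 2, need √n to grow by 2 → need 2² = 4 times as many samples.

Current: n = 46, width = 13.37
New: n = 184, width ≈ 6.51

Width reduced by factor of 13.37/6.51 = 2.05.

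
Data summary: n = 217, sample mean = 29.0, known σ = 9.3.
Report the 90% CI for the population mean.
(27.96, 30.04)

z-interval (σ known):
z* = 1.645 for 90% confidence

Margin of error = z* · σ/√n = 1.645 · 9.3/√217 = 1.04

CI: (29.0 - 1.04, 29.0 + 1.04) = (27.96, 30.04)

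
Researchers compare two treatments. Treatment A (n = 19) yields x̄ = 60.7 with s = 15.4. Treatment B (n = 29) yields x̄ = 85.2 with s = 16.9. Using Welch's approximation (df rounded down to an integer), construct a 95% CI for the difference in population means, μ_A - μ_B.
(-34.05, -14.95)

Difference: x̄₁ - x̄₂ = -24.50
SE = √(s₁²/n₁ + s₂²/n₂) = √(15.4²/19 + 16.9²/29) = 4.7255
df = 41.14 → 41 (Welch–Satterthwaite, rounded down)
t* = 2.020

CI: -24.50 ± 2.020 · 4.7255 = -24.50 ± 9.55 = (-34.05, -14.95)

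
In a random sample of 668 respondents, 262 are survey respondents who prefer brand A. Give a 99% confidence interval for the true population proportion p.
(0.344, 0.441)

Proportion CI:
p̂ = 262/668 = 0.39222
SE = √(p̂(1-p̂)/n) = √(0.39222 · 0.60778 / 668) = 0.01889

z* = 2.576
Margin = z* · SE = 2.576 · 0.01889 = 0.0487

CI: 0.39222 ± 0.0487 = (0.344, 0.441)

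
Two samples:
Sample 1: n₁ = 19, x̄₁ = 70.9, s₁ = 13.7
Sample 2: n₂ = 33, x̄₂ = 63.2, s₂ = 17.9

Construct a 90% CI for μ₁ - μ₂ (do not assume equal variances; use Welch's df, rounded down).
(0.27, 15.13)

Difference: x̄₁ - x̄₂ = 7.70
SE = √(s₁²/n₁ + s₂²/n₂) = √(13.7²/19 + 17.9²/33) = 4.4258
df = 45.85 → 45 (Welch–Satterthwaite, rounded down)
t* = 1.679

CI: 7.70 ± 1.679 · 4.4258 = 7.70 ± 7.43 = (0.27, 15.13)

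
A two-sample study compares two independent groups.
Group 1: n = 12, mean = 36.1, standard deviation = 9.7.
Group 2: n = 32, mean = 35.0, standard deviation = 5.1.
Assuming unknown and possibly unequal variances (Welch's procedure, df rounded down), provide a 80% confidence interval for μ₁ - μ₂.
(-2.87, 5.07)

Difference: x̄₁ - x̄₂ = 1.10
SE = √(s₁²/n₁ + s₂²/n₂) = √(9.7²/12 + 5.1²/32) = 2.9417
df = 13.35 → 13 (Welch–Satterthwaite, rounded down)
t* = 1.350

CI: 1.10 ± 1.350 · 2.9417 = 1.10 ± 3.97 = (-2.87, 5.07)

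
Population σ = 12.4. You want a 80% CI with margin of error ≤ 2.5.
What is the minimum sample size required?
n ≥ 41

For margin E ≤ 2.5:
n ≥ (z* · σ / E)²
n ≥ (1.282 · 12.4 / 2.5)²
n ≥ 40.43

Minimum n = 41 (rounding up)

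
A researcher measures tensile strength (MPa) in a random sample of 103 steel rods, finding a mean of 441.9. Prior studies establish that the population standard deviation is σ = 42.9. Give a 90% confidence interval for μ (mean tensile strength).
(434.95, 448.85)

z-interval (σ known):
z* = 1.645 for 90% confidence

Margin of error = z* · σ/√n = 1.645 · 42.9/√103 = 6.95

CI: (441.9 - 6.95, 441.9 + 6.95) = (434.95, 448.85)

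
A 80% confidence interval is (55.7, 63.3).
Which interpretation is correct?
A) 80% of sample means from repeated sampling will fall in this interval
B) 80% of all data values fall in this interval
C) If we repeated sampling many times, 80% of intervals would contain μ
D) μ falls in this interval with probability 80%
C

A) Wrong — coverage applies to intervals containing μ, not to future x̄ values.
B) Wrong — a CI is about the parameter μ, not individual data values.
C) Correct — this is the frequentist long-run coverage interpretation.
D) Wrong — μ is fixed; the randomness lives in the interval, not in μ.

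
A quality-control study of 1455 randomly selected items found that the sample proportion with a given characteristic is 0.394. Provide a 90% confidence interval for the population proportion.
(0.373, 0.415)

Proportion CI:
SE = √(p̂(1-p̂)/n) = √(0.394 · 0.606 / 1455) = 0.01281

z* = 1.645
Margin = z* · SE = 1.645 · 0.01281 = 0.0211

CI: 0.394 ± 0.0211 = (0.373, 0.415)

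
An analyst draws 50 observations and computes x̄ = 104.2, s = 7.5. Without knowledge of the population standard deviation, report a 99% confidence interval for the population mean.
(101.36, 107.04)

t-interval (σ unknown):
df = n - 1 = 49
t* = 2.680 for 99% confidence

Margin of error = t* · s/√n = 2.680 · 7.5/√50 = 2.84

CI: (101.36, 107.04)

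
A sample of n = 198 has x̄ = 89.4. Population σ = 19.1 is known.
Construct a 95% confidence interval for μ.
(86.74, 92.06)

z-interval (σ known):
z* = 1.960 for 95% confidence

Margin of error = z* · σ/√n = 1.960 · 19.1/√198 = 2.66

CI: (89.4 - 2.66, 89.4 + 2.66) = (86.74, 92.06)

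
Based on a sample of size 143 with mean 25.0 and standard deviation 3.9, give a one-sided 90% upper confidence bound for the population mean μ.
μ ≤ 25.42

Upper bound (one-sided):
t* = 1.288 (one-sided for 90%)
Upper bound = x̄ + t* · s/√n = 25.0 + 1.288 · 3.9/√143 = 25.42

We are 90% confident that μ ≤ 25.42.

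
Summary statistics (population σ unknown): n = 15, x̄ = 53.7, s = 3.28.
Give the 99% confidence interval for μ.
(51.18, 56.22)

t-interval (σ unknown):
df = n - 1 = 14
t* = 2.977 for 99% confidence

Margin of error = t* · s/√n = 2.977 · 3.28/√15 = 2.52

CI: (51.18, 56.22)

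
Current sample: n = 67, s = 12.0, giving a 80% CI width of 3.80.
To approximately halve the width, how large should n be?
n ≈ 268

CI width ∝ 1/√n
To reduce width by factor 2, need √n to grow by 2 → need 2² = 4 times as many samples.

Current: n = 67, width = 3.80
New: n = 268, width ≈ 1.88

Width reduced by factor of 3.80/1.88 = 2.02.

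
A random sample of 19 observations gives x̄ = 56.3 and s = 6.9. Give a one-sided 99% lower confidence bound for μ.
μ ≥ 52.26

Lower bound (one-sided):
t* = 2.552 (one-sided for 99%)
Lower bound = x̄ - t* · s/√n = 56.3 - 2.552 · 6.9/√19 = 52.26

We are 99% confident that μ ≥ 52.26.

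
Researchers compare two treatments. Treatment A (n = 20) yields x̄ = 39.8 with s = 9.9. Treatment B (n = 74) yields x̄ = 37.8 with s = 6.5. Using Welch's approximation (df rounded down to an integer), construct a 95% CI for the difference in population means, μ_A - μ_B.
(-2.84, 6.84)

Difference: x̄₁ - x̄₂ = 2.00
SE = √(s₁²/n₁ + s₂²/n₂) = √(9.9²/20 + 6.5²/74) = 2.3391
df = 23.60 → 23 (Welch–Satterthwaite, rounded down)
t* = 2.069

CI: 2.00 ± 2.069 · 2.3391 = 2.00 ± 4.84 = (-2.84, 6.84)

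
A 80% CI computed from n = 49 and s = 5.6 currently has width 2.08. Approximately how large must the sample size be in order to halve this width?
n ≈ 196

CI width ∝ 1/√n
To reduce width by factor 2, need √n to grow by 2 → need 2² = 4 times as many samples.

Current: n = 49, width = 2.08
New: n = 196, width ≈ 1.03

Width reduced by factor of 2.08/1.03 = 2.02.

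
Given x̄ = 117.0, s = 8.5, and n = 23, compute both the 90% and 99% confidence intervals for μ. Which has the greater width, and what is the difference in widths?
99% CI is wider by 3.90

df = 22
90% CI: t* = 1.717, (113.96, 120.04), width = 2 · t* · s/√n = 6.09
99% CI: t* = 2.819, (112.00, 122.00), width = 2 · t* · s/√n = 9.99

The 99% CI is wider by 9.99 - 6.09 = 3.90.
Higher confidence requires a wider interval.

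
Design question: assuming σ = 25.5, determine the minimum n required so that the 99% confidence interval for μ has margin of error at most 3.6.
n ≥ 333

For margin E ≤ 3.6:
n ≥ (z* · σ / E)²
n ≥ (2.576 · 25.5 / 3.6)²
n ≥ 332.94

Minimum n = 333 (rounding up)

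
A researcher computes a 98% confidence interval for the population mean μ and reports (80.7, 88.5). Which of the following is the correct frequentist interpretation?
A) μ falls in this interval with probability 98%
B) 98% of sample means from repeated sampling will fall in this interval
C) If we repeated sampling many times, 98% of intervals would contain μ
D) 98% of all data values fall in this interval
C

A) Wrong — μ is fixed; the randomness lives in the interval, not in μ.
B) Wrong — coverage applies to intervals containing μ, not to future x̄ values.
C) Correct — this is the frequentist long-run coverage interpretation.
D) Wrong — a CI is about the parameter μ, not individual data values.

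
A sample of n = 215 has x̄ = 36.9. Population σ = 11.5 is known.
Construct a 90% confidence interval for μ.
(35.61, 38.19)

z-interval (σ known):
z* = 1.645 for 90% confidence

Margin of error = z* · σ/√n = 1.645 · 11.5/√215 = 1.29

CI: (36.9 - 1.29, 36.9 + 1.29) = (35.61, 38.19)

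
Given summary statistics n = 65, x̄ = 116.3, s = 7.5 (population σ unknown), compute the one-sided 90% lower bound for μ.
μ ≥ 115.10

Lower bound (one-sided):
t* = 1.295 (one-sided for 90%)
Lower bound = x̄ - t* · s/√n = 116.3 - 1.295 · 7.5/√65 = 115.10

We are 90% confident that μ ≥ 115.10.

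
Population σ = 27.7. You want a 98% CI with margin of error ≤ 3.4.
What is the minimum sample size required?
n ≥ 360

For margin E ≤ 3.4:
n ≥ (z* · σ / E)²
n ≥ (2.326 · 27.7 / 3.4)²
n ≥ 359.10

Minimum n = 360 (rounding up)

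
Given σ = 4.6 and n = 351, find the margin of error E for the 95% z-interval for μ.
Margin of error = 0.48

Margin of error = z* · σ/√n
= 1.960 · 4.6/√351
= 1.960 · 4.6/18.7350
= 0.48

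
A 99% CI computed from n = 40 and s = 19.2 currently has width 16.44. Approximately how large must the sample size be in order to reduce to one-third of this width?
n ≈ 360

CI width ∝ 1/√n
To reduce width by factor 3, need √n to grow by 3 → need 3² = 9 times as many samples.

Current: n = 40, width = 16.44
New: n = 360, width ≈ 5.24

Width reduced by factor of 16.44/5.24 = 3.14.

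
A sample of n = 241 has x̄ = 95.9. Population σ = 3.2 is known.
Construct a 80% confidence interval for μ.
(95.64, 96.16)

z-interval (σ known):
z* = 1.282 for 80% confidence

Margin of error = z* · σ/√n = 1.282 · 3.2/√241 = 0.26

CI: (95.9 - 0.26, 95.9 + 0.26) = (95.64, 96.16)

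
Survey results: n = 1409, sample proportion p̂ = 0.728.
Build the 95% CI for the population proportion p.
(0.705, 0.751)

Proportion CI:
SE = √(p̂(1-p̂)/n) = √(0.728 · 0.272 / 1409) = 0.01185

z* = 1.960
Margin = z* · SE = 1.960 · 0.01185 = 0.0232

CI: 0.728 ± 0.0232 = (0.705, 0.751)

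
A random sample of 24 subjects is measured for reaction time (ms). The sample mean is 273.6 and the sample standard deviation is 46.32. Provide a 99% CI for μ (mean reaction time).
(247.06, 300.14)

t-interval (σ unknown):
df = n - 1 = 23
t* = 2.807 for 99% confidence

Margin of error = t* · s/√n = 2.807 · 46.32/√24 = 26.54

CI: (247.06, 300.14)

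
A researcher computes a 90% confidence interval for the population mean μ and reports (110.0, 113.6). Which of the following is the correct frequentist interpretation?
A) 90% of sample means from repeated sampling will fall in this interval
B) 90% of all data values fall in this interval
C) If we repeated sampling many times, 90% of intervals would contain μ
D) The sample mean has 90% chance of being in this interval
C

A) Wrong — coverage applies to intervals containing μ, not to future x̄ values.
B) Wrong — a CI is about the parameter μ, not individual data values.
C) Correct — this is the frequentist long-run coverage interpretation.
D) Wrong — x̄ is observed and sits in the interval by construction.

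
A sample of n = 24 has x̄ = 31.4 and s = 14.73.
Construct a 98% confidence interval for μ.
(23.88, 38.92)

t-interval (σ unknown):
df = n - 1 = 23
t* = 2.500 for 98% confidence

Margin of error = t* · s/√n = 2.500 · 14.73/√24 = 7.52

CI: (23.88, 38.92)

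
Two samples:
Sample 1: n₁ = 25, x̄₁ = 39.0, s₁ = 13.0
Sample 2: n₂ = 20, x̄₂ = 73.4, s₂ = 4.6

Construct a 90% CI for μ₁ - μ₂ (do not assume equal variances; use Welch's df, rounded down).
(-39.14, -29.66)

Difference: x̄₁ - x̄₂ = -34.40
SE = √(s₁²/n₁ + s₂²/n₂) = √(13.0²/25 + 4.6²/20) = 2.7961
df = 31.14 → 31 (Welch–Satterthwaite, rounded down)
t* = 1.696

CI: -34.40 ± 1.696 · 2.7961 = -34.40 ± 4.74 = (-39.14, -29.66)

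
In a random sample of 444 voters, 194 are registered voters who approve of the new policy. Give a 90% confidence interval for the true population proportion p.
(0.398, 0.476)

Proportion CI:
p̂ = 194/444 = 0.43694
SE = √(p̂(1-p̂)/n) = √(0.43694 · 0.56306 / 444) = 0.02354

z* = 1.645
Margin = z* · SE = 1.645 · 0.02354 = 0.0387

CI: 0.43694 ± 0.0387 = (0.398, 0.476)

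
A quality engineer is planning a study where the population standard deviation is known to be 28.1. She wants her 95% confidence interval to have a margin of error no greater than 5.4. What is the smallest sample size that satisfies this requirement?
n ≥ 105

For margin E ≤ 5.4:
n ≥ (z* · σ / E)²
n ≥ (1.960 · 28.1 / 5.4)²
n ≥ 104.02

Minimum n = 105 (rounding up)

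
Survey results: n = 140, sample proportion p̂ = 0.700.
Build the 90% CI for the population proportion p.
(0.636, 0.764)

Proportion CI:
SE = √(p̂(1-p̂)/n) = √(0.700 · 0.300 / 140) = 0.03873

z* = 1.645
Margin = z* · SE = 1.645 · 0.03873 = 0.0637

CI: 0.700 ± 0.0637 = (0.636, 0.764)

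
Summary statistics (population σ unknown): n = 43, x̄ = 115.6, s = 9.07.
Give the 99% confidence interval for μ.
(111.87, 119.33)

t-interval (σ unknown):
df = n - 1 = 42
t* = 2.698 for 99% confidence

Margin of error = t* · s/√n = 2.698 · 9.07/√43 = 3.73

CI: (111.87, 119.33)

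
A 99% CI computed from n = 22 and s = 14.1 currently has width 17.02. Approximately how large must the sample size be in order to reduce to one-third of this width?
n ≈ 198

CI width ∝ 1/√n
To reduce width by factor 3, need √n to grow by 3 → need 3² = 9 times as many samples.

Current: n = 22, width = 17.02
New: n = 198, width ≈ 5.21

Width reduced by factor of 17.02/5.21 = 3.27.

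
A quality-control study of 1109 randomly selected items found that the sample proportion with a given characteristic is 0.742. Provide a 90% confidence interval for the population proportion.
(0.720, 0.764)

Proportion CI:
SE = √(p̂(1-p̂)/n) = √(0.742 · 0.258 / 1109) = 0.01314

z* = 1.645
Margin = z* · SE = 1.645 · 0.01314 = 0.0216

CI: 0.742 ± 0.0216 = (0.720, 0.764)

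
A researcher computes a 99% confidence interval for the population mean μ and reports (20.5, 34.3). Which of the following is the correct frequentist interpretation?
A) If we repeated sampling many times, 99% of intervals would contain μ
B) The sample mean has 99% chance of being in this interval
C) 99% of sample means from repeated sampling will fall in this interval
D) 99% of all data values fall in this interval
A

A) Correct — this is the frequentist long-run coverage interpretation.
B) Wrong — x̄ is observed and sits in the interval by construction.
C) Wrong — coverage applies to intervals containing μ, not to future x̄ values.
D) Wrong — a CI is about the parameter μ, not individual data values.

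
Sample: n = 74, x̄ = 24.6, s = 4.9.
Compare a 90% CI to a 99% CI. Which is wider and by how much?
99% CI is wider by 1.11

df = 73
90% CI: t* = 1.666, (23.65, 25.55), width = 2 · t* · s/√n = 1.90
99% CI: t* = 2.645, (23.09, 26.11), width = 2 · t* · s/√n = 3.01

The 99% CI is wider by 3.01 - 1.90 = 1.11.
Higher confidence requires a wider interval.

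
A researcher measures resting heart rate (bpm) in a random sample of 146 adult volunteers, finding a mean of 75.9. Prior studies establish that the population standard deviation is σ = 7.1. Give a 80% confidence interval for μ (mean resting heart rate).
(75.15, 76.65)

z-interval (σ known):
z* = 1.282 for 80% confidence

Margin of error = z* · σ/√n = 1.282 · 7.1/√146 = 0.75

CI: (75.9 - 0.75, 75.9 + 0.75) = (75.15, 76.65)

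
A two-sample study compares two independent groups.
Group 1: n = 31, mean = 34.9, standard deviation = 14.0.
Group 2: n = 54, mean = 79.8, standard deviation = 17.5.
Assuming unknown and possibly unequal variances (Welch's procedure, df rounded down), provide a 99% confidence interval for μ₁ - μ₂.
(-54.06, -35.74)

Difference: x̄₁ - x̄₂ = -44.90
SE = √(s₁²/n₁ + s₂²/n₂) = √(14.0²/31 + 17.5²/54) = 3.4632
df = 74.18 → 74 (Welch–Satterthwaite, rounded down)
t* = 2.644

CI: -44.90 ± 2.644 · 3.4632 = -44.90 ± 9.16 = (-54.06, -35.74)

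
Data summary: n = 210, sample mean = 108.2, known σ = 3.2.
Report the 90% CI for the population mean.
(107.84, 108.56)

z-interval (σ known):
z* = 1.645 for 90% confidence

Margin of error = z* · σ/√n = 1.645 · 3.2/√210 = 0.36

CI: (108.2 - 0.36, 108.2 + 0.36) = (107.84, 108.56)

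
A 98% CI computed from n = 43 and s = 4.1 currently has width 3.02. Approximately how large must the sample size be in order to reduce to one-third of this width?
n ≈ 387

CI width ∝ 1/√n
To reduce width by factor 3, need √n to grow by 3 → need 3² = 9 times as many samples.

Current: n = 43, width = 3.02
New: n = 387, width ≈ 0.97

Width reduced by factor of 3.02/0.97 = 3.11.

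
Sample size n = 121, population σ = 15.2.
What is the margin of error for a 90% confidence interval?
Margin of error = 2.27

Margin of error = z* · σ/√n
= 1.645 · 15.2/√121
= 1.645 · 15.2/11.0000
= 2.27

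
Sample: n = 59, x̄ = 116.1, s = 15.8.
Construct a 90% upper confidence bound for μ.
μ ≤ 118.77

Upper bound (one-sided):
t* = 1.296 (one-sided for 90%)
Upper bound = x̄ + t* · s/√n = 116.1 + 1.296 · 15.8/√59 = 118.77

We are 90% confident that μ ≤ 118.77.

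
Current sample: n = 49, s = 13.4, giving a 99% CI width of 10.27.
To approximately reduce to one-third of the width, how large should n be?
n ≈ 441

CI width ∝ 1/√n
To reduce width by factor 3, need √n to grow by 3 → need 3² = 9 times as many samples.

Current: n = 49, width = 10.27
New: n = 441, width ≈ 3.30

Width reduced by factor of 10.27/3.30 = 3.11.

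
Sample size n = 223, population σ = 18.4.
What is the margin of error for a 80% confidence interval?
Margin of error = 1.58

Margin of error = z* · σ/√n
= 1.282 · 18.4/√223
= 1.282 · 18.4/14.9332
= 1.58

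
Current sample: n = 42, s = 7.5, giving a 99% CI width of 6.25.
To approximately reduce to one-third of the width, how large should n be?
n ≈ 378

CI width ∝ 1/√n
To reduce width by factor 3, need √n to grow by 3 → need 3² = 9 times as many samples.

Current: n = 42, width = 6.25
New: n = 378, width ≈ 2.00

Width reduced by factor of 6.25/2.00 = 3.12.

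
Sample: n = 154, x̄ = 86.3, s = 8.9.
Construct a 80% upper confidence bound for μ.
μ ≤ 86.91

Upper bound (one-sided):
t* = 0.844 (one-sided for 80%)
Upper bound = x̄ + t* · s/√n = 86.3 + 0.844 · 8.9/√154 = 86.91

We are 80% confident that μ ≤ 86.91.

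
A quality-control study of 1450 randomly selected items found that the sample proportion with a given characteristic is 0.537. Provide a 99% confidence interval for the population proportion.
(0.503, 0.571)

Proportion CI:
SE = √(p̂(1-p̂)/n) = √(0.537 · 0.463 / 1450) = 0.01309

z* = 2.576
Margin = z* · SE = 2.576 · 0.01309 = 0.0337

CI: 0.537 ± 0.0337 = (0.503, 0.571)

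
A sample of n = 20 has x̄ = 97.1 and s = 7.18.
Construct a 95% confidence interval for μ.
(93.74, 100.46)

t-interval (σ unknown):
df = n - 1 = 19
t* = 2.093 for 95% confidence

Margin of error = t* · s/√n = 2.093 · 7.18/√20 = 3.36

CI: (93.74, 100.46)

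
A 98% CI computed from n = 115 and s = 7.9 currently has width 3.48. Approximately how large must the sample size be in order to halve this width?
n ≈ 460

CI width ∝ 1/√n
To reduce width by factor 2, need √n to grow by 2 → need 2² = 4 times as many samples.

Current: n = 115, width = 3.48
New: n = 460, width ≈ 1.72

Width reduced by factor of 3.48/1.72 = 2.02.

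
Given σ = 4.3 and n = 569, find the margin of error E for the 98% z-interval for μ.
Margin of error = 0.42

Margin of error = z* · σ/√n
= 2.326 · 4.3/√569
= 2.326 · 4.3/23.8537
= 0.42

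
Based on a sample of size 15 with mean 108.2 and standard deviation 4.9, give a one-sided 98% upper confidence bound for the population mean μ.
μ ≤ 111.06

Upper bound (one-sided):
t* = 2.264 (one-sided for 98%)
Upper bound = x̄ + t* · s/√n = 108.2 + 2.264 · 4.9/√15 = 111.06

We are 98% confident that μ ≤ 111.06.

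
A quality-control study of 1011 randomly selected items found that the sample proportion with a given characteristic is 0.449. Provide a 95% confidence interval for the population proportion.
(0.418, 0.480)

Proportion CI:
SE = √(p̂(1-p̂)/n) = √(0.449 · 0.551 / 1011) = 0.01564

z* = 1.960
Margin = z* · SE = 1.960 · 0.01564 = 0.0307

CI: 0.449 ± 0.0307 = (0.418, 0.480)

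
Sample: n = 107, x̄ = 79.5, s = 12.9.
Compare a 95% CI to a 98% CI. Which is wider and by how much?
98% CI is wider by 0.94

df = 106
95% CI: t* = 1.983, (77.03, 81.97), width = 2 · t* · s/√n = 4.95
98% CI: t* = 2.362, (76.55, 82.45), width = 2 · t* · s/√n = 5.89

The 98% CI is wider by 5.89 - 4.95 = 0.94.
Higher confidence requires a wider interval.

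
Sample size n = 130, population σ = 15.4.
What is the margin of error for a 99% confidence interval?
Margin of error = 3.48

Margin of error = z* · σ/√n
= 2.576 · 15.4/√130
= 2.576 · 15.4/11.4018
= 3.48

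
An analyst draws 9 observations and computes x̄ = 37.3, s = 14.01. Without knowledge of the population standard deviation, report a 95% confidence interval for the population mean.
(26.53, 48.07)

t-interval (σ unknown):
df = n - 1 = 8
t* = 2.306 for 95% confidence

Margin of error = t* · s/√n = 2.306 · 14.01/√9 = 10.77

CI: (26.53, 48.07)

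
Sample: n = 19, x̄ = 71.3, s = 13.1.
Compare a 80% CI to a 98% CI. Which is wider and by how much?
98% CI is wider by 7.35

df = 18
80% CI: t* = 1.330, (67.30, 75.30), width = 2 · t* · s/√n = 7.99
98% CI: t* = 2.552, (63.63, 78.97), width = 2 · t* · s/√n = 15.34

The 98% CI is wider by 15.34 - 7.99 = 7.35.
Higher confidence requires a wider interval.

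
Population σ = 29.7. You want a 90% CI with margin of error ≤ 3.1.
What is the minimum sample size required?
n ≥ 249

For margin E ≤ 3.1:
n ≥ (z* · σ / E)²
n ≥ (1.645 · 29.7 / 3.1)²
n ≥ 248.38

Minimum n = 249 (rounding up)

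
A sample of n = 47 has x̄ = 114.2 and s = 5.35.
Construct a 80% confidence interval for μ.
(113.19, 115.21)

t-interval (σ unknown):
df = n - 1 = 46
t* = 1.300 for 80% confidence

Margin of error = t* · s/√n = 1.300 · 5.35/√47 = 1.01

CI: (113.19, 115.21)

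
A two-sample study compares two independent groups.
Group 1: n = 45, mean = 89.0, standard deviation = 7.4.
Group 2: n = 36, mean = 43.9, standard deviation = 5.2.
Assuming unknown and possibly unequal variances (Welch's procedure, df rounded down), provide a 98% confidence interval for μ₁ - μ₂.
(41.77, 48.43)

Difference: x̄₁ - x̄₂ = 45.10
SE = √(s₁²/n₁ + s₂²/n₂) = √(7.4²/45 + 5.2²/36) = 1.4029
df = 77.81 → 77 (Welch–Satterthwaite, rounded down)
t* = 2.376

CI: 45.10 ± 2.376 · 1.4029 = 45.10 ± 3.33 = (41.77, 48.43)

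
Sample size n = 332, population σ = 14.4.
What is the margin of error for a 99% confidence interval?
Margin of error = 2.04

Margin of error = z* · σ/√n
= 2.576 · 14.4/√332
= 2.576 · 14.4/18.2209
= 2.04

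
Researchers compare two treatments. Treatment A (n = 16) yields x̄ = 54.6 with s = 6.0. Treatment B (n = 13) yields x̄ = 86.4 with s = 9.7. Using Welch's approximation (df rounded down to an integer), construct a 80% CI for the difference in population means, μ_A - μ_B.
(-35.89, -27.71)

Difference: x̄₁ - x̄₂ = -31.80
SE = √(s₁²/n₁ + s₂²/n₂) = √(6.0²/16 + 9.7²/13) = 3.0802
df = 19.14 → 19 (Welch–Satterthwaite, rounded down)
t* = 1.328

CI: -31.80 ± 1.328 · 3.0802 = -31.80 ± 4.09 = (-35.89, -27.71)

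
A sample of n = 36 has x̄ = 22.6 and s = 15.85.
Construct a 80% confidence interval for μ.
(19.15, 26.05)

t-interval (σ unknown):
df = n - 1 = 35
t* = 1.306 for 80% confidence

Margin of error = t* · s/√n = 1.306 · 15.85/√36 = 3.45

CI: (19.15, 26.05)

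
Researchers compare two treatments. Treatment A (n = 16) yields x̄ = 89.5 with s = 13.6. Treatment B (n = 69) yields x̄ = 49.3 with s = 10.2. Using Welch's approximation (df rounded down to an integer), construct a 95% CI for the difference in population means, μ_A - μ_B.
(32.63, 47.77)

Difference: x̄₁ - x̄₂ = 40.20
SE = √(s₁²/n₁ + s₂²/n₂) = √(13.6²/16 + 10.2²/69) = 3.6149
df = 19.10 → 19 (Welch–Satterthwaite, rounded down)
t* = 2.093

CI: 40.20 ± 2.093 · 3.6149 = 40.20 ± 7.57 = (32.63, 47.77)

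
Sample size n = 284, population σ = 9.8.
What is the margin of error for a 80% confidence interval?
Margin of error = 0.75

Margin of error = z* · σ/√n
= 1.282 · 9.8/√284
= 1.282 · 9.8/16.8523
= 0.75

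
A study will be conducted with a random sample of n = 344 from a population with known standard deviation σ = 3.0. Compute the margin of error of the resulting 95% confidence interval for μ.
Margin of error = 0.32

Margin of error = z* · σ/√n
= 1.960 · 3.0/√344
= 1.960 · 3.0/18.5472
= 0.32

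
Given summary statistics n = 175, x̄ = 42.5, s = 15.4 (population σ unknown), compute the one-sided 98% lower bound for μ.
μ ≥ 40.09

Lower bound (one-sided):
t* = 2.069 (one-sided for 98%)
Lower bound = x̄ - t* · s/√n = 42.5 - 2.069 · 15.4/√175 = 40.09

We are 98% confident that μ ≥ 40.09.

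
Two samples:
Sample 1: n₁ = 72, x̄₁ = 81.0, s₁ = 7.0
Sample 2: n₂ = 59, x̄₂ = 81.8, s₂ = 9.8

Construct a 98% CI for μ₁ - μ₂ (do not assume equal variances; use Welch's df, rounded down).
(-4.39, 2.79)

Difference: x̄₁ - x̄₂ = -0.80
SE = √(s₁²/n₁ + s₂²/n₂) = √(7.0²/72 + 9.8²/59) = 1.5193
df = 102.06 → 102 (Welch–Satterthwaite, rounded down)
t* = 2.363

CI: -0.80 ± 2.363 · 1.5193 = -0.80 ± 3.59 = (-4.39, 2.79)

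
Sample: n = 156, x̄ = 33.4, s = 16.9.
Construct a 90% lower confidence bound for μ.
μ ≥ 31.66

Lower bound (one-sided):
t* = 1.287 (one-sided for 90%)
Lower bound = x̄ - t* · s/√n = 33.4 - 1.287 · 16.9/√156 = 31.66

We are 90% confident that μ ≥ 31.66.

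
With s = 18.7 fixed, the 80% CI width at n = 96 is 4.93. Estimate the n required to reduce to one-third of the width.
n ≈ 864

CI width ∝ 1/√n
To reduce width by factor 3, need √n to grow by 3 → need 3² = 9 times as many samples.

Current: n = 96, width = 4.93
New: n = 864, width ≈ 1.63

Width reduced by factor of 4.93/1.63 = 3.02.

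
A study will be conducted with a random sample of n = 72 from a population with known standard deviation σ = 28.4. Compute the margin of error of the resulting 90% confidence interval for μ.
Margin of error = 5.51

Margin of error = z* · σ/√n
= 1.645 · 28.4/√72
= 1.645 · 28.4/8.4853
= 5.51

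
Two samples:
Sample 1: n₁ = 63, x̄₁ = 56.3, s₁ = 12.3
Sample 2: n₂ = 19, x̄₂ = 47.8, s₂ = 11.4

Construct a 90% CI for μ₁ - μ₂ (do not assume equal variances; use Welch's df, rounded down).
(3.34, 13.66)

Difference: x̄₁ - x̄₂ = 8.50
SE = √(s₁²/n₁ + s₂²/n₂) = √(12.3²/63 + 11.4²/19) = 3.0400
df = 31.72 → 31 (Welch–Satterthwaite, rounded down)
t* = 1.696

CI: 8.50 ± 1.696 · 3.0400 = 8.50 ± 5.16 = (3.34, 13.66)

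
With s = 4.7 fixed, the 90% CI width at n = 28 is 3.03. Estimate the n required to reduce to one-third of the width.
n ≈ 252

CI width ∝ 1/√n
To reduce width by factor 3, need √n to grow by 3 → need 3² = 9 times as many samples.

Current: n = 28, width = 3.03
New: n = 252, width ≈ 0.98

Width reduced by factor of 3.03/0.98 = 3.09.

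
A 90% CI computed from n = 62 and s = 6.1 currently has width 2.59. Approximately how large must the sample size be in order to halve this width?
n ≈ 248

CI width ∝ 1/√n
To reduce width by factor 2, need √n to grow by 2 → need 2² = 4 times as many samples.

Current: n = 62, width = 2.59
New: n = 248, width ≈ 1.28

Width reduced by factor of 2.59/1.28 = 2.02.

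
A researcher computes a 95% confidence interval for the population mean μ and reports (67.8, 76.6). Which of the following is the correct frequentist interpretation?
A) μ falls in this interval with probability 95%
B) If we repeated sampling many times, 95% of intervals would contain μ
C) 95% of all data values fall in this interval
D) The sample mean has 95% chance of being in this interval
B

A) Wrong — μ is fixed; the randomness lives in the interval, not in μ.
B) Correct — this is the frequentist long-run coverage interpretation.
C) Wrong — a CI is about the parameter μ, not individual data values.
D) Wrong — x̄ is observed and sits in the interval by construction.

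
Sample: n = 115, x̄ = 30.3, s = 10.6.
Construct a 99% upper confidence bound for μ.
μ ≤ 32.63

Upper bound (one-sided):
t* = 2.360 (one-sided for 99%)
Upper bound = x̄ + t* · s/√n = 30.3 + 2.360 · 10.6/√115 = 32.63

We are 99% confident that μ ≤ 32.63.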